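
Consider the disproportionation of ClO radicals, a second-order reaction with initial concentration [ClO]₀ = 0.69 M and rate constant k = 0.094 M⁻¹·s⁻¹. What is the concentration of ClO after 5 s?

0.521 M

Step 1: For a second-order reaction: 1/[ClO] = 1/[ClO]₀ + kt
Step 2: 1/[ClO] = 1/0.69 + 0.094 × 5
Step 3: 1/[ClO] = 1.449 + 0.47 = 1.919
Step 4: [ClO] = 1/1.919 = 0.521 M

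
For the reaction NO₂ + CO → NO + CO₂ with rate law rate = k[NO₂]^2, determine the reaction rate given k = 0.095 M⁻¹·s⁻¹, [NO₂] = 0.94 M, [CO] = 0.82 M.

0.08394 M/s

Step 1: The rate law is rate = k[NO₂]^2
Step 2: Note that the rate does not depend on [CO] (zero order in CO).
Step 3: rate = 0.095 × (0.94)^2 = 0.083942 M/s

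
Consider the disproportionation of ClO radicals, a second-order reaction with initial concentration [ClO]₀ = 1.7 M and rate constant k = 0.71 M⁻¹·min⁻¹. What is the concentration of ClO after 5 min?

0.2416 M

Step 1: For a second-order reaction: 1/[ClO] = 1/[ClO]₀ + kt
Step 2: 1/[ClO] = 1/1.7 + 0.71 × 5
Step 3: 1/[ClO] = 0.5882 + 3.55 = 4.138
Step 4: [ClO] = 1/4.138 = 0.2416 M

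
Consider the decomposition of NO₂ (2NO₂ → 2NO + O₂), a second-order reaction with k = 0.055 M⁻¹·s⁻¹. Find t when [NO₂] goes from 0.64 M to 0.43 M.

13.87 s

Step 1: For second-order: t = (1/[NO₂] - 1/[NO₂]₀)/k
Step 2: t = (1/0.43 - 1/0.64)/0.055
Step 3: t = (2.326 - 1.562)/0.055
Step 4: t = 0.7631/0.055 = 13.87 s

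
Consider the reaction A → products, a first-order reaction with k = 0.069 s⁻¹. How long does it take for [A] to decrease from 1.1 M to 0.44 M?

13.28 s

Step 1: For first-order: t = ln([A]₀/[A])/k
Step 2: t = ln(1.1/0.44)/0.069
Step 3: t = ln(2.5)/0.069
Step 4: t = 0.9163/0.069 = 13.28 s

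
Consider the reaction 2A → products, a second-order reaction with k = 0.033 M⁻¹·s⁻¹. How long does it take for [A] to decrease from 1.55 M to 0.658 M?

26.5 s

Step 1: For second-order: t = (1/[A] - 1/[A]₀)/k
Step 2: t = (1/0.658 - 1/1.55)/0.033
Step 3: t = (1.52 - 0.6452)/0.033
Step 4: t = 0.8746/0.033 = 26.5 s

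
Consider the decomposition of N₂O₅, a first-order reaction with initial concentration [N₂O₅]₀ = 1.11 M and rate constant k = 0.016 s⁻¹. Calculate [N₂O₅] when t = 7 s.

0.9924 M

Step 1: For a first-order reaction: [N₂O₅] = [N₂O₅]₀ × e^(-kt)
Step 2: [N₂O₅] = 1.11 × e^(-0.016 × 7)
Step 3: [N₂O₅] = 1.11 × e^(-0.112)
Step 4: [N₂O₅] = 1.11 × 0.894044 = 0.9924 M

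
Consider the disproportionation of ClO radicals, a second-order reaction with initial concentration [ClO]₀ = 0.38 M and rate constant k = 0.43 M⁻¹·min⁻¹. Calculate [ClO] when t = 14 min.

0.1156 M

Step 1: For a second-order reaction: 1/[ClO] = 1/[ClO]₀ + kt
Step 2: 1/[ClO] = 1/0.38 + 0.43 × 14
Step 3: 1/[ClO] = 2.632 + 6.02 = 8.652
Step 4: [ClO] = 1/8.652 = 0.1156 M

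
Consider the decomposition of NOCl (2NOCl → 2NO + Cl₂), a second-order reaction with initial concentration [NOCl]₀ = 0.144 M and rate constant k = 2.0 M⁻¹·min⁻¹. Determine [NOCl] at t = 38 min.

0.01206 M

Step 1: For a second-order reaction: 1/[NOCl] = 1/[NOCl]₀ + kt
Step 2: 1/[NOCl] = 1/0.144 + 2.0 × 38
Step 3: 1/[NOCl] = 6.944 + 76 = 82.94
Step 4: [NOCl] = 1/82.94 = 0.01206 M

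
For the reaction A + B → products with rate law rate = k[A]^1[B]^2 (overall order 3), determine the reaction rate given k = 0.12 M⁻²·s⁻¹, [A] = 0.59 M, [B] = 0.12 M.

0.00102 M/s

Step 1: The rate law is rate = k[A]^1[B]^2, overall order = 1+2 = 3
Step 2: Substitute values: rate = 0.12 × (0.59)^1 × (0.12)^2
Step 3: rate = 0.12 × 0.59 × 0.0144 = 0.00101952 M/s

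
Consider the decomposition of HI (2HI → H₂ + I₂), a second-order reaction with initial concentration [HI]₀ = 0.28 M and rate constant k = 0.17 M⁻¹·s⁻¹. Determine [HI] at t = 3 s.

0.245 M

Step 1: For a second-order reaction: 1/[HI] = 1/[HI]₀ + kt
Step 2: 1/[HI] = 1/0.28 + 0.17 × 3
Step 3: 1/[HI] = 3.571 + 0.51 = 4.081
Step 4: [HI] = 1/4.081 = 0.245 M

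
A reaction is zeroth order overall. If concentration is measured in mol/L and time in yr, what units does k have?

mol/L·yr⁻¹

Step 1: For overall order n, rate = k × (concentration)^n.
Step 2: Rate has units mol/L·yr⁻¹; concentration term has units (mol/L)^0.
Step 3: k = rate / (concentration)^n, so units of k = (mol/L)^(1-0)·yr⁻¹ = mol/L·yr⁻¹.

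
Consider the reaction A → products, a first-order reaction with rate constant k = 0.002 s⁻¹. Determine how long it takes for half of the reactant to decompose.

346.6 s

Step 1: For a first-order reaction, t₁/₂ = ln(2)/k
Step 2: t₁/₂ = ln(2)/0.002
Step 3: t₁/₂ = 0.6931/0.002 = 346.6 s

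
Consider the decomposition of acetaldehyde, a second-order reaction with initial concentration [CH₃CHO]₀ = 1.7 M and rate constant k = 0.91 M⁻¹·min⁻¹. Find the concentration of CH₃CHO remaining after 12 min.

0.08689 M

Step 1: For a second-order reaction: 1/[CH₃CHO] = 1/[CH₃CHO]₀ + kt
Step 2: 1/[CH₃CHO] = 1/1.7 + 0.91 × 12
Step 3: 1/[CH₃CHO] = 0.5882 + 10.92 = 11.51
Step 4: [CH₃CHO] = 1/11.51 = 0.08689 M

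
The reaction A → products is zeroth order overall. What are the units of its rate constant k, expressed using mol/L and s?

mol/L·s⁻¹

Step 1: For overall order n, rate = k × (concentration)^n.
Step 2: Rate has units mol/L·s⁻¹; concentration term has units (mol/L)^0.
Step 3: k = rate / (concentration)^n, so units of k = (mol/L)^(1-0)·s⁻¹ = mol/L·s⁻¹.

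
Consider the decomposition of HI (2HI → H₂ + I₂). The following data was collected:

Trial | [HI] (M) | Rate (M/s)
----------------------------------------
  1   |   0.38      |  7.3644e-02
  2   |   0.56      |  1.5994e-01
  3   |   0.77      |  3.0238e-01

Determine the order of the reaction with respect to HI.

second order (2)

Step 1: Compare trials to find order n where rate₂/rate₁ = ([HI]₂/[HI]₁)^n
Step 2: rate₂/rate₁ = 1.5994e-01/7.3644e-02 = 2.172
Step 3: [HI]₂/[HI]₁ = 0.56/0.38 = 1.474
Step 4: n = ln(2.172)/ln(1.474) = 2.00 ≈ 2
Step 5: The reaction is second order in HI.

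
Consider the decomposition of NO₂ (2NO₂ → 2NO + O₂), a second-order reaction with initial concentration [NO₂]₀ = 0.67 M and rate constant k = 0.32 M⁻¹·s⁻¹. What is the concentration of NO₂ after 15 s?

0.1589 M

Step 1: For a second-order reaction: 1/[NO₂] = 1/[NO₂]₀ + kt
Step 2: 1/[NO₂] = 1/0.67 + 0.32 × 15
Step 3: 1/[NO₂] = 1.493 + 4.8 = 6.293
Step 4: [NO₂] = 1/6.293 = 0.1589 M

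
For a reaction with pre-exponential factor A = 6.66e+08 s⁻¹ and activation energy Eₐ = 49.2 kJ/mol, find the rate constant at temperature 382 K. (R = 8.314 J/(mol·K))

1.25e+02 s⁻¹

Step 1: Use the Arrhenius equation: k = A × exp(-Eₐ/RT)
Step 2: Convert Eₐ to J/mol: 49.2 kJ/mol = 49200 J/mol
Step 3: Calculate the exponent: -Eₐ/(RT) = -49200/(8.314 × 382) = -15.49144
Step 4: k = 6.66e+08 × exp(-15.49144)
Step 5: k = 6.66e+08 × 1.87134e-07 = 1.2463e+02 s⁻¹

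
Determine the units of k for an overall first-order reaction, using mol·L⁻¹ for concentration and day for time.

day⁻¹

Step 1: For overall order n, rate = k × (concentration)^n.
Step 2: Rate has units mol·L⁻¹·day⁻¹; concentration term has units (mol·L⁻¹)^1.
Step 3: k = rate / (concentration)^n, so units of k = (mol·L⁻¹)^(1-1)·day⁻¹ = day⁻¹.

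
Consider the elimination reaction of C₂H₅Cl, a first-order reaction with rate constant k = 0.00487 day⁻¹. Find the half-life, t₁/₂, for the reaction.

142.3 day

Step 1: For a first-order reaction, t₁/₂ = ln(2)/k
Step 2: t₁/₂ = ln(2)/0.00487
Step 3: t₁/₂ = 0.6931/0.00487 = 142.3 day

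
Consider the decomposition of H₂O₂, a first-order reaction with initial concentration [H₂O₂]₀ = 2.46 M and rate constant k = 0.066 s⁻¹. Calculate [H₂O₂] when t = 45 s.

0.1262 M

Step 1: For a first-order reaction: [H₂O₂] = [H₂O₂]₀ × e^(-kt)
Step 2: [H₂O₂] = 2.46 × e^(-0.066 × 45)
Step 3: [H₂O₂] = 2.46 × e^(-2.97)
Step 4: [H₂O₂] = 2.46 × 0.0513033 = 0.1262 M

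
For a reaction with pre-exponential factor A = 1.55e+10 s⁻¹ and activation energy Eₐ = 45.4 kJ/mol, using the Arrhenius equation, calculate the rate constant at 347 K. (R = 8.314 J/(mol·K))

2.27e+03 s⁻¹

Step 1: Use the Arrhenius equation: k = A × exp(-Eₐ/RT)
Step 2: Convert Eₐ to J/mol: 45.4 kJ/mol = 45400 J/mol
Step 3: Calculate the exponent: -Eₐ/(RT) = -45400/(8.314 × 347) = -15.73680
Step 4: k = 1.55e+10 × exp(-15.73680)
Step 5: k = 1.55e+10 × 1.46418e-07 = 2.2695e+03 s⁻¹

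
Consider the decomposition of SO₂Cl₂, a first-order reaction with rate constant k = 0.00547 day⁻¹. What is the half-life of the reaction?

126.7 day

Step 1: For a first-order reaction, t₁/₂ = ln(2)/k
Step 2: t₁/₂ = ln(2)/0.00547
Step 3: t₁/₂ = 0.6931/0.00547 = 126.7 day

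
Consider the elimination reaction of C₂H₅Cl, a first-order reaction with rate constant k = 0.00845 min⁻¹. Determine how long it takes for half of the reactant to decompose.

82.03 min

Step 1: For a first-order reaction, t₁/₂ = ln(2)/k
Step 2: t₁/₂ = ln(2)/0.00845
Step 3: t₁/₂ = 0.6931/0.00845 = 82.03 min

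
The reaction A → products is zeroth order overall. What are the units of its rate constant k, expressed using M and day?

M·day⁻¹

Step 1: For overall order n, rate = k × (concentration)^n.
Step 2: Rate has units M·day⁻¹; concentration term has units M^0.
Step 3: k = rate / (concentration)^n, so units of k = M^(1-0)·day⁻¹ = M·day⁻¹.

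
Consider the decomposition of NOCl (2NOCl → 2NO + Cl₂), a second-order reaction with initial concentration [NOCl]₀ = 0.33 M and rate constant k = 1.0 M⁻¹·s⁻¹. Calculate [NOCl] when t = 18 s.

0.04755 M

Step 1: For a second-order reaction: 1/[NOCl] = 1/[NOCl]₀ + kt
Step 2: 1/[NOCl] = 1/0.33 + 1.0 × 18
Step 3: 1/[NOCl] = 3.03 + 18 = 21.03
Step 4: [NOCl] = 1/21.03 = 0.04755 M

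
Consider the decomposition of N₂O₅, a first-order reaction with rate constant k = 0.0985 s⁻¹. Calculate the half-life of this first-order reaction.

7.037 s

Step 1: For a first-order reaction, t₁/₂ = ln(2)/k
Step 2: t₁/₂ = ln(2)/0.0985
Step 3: t₁/₂ = 0.6931/0.0985 = 7.037 s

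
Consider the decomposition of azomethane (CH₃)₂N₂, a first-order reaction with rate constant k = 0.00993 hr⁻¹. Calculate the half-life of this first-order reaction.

69.8 hr

Step 1: For a first-order reaction, t₁/₂ = ln(2)/k
Step 2: t₁/₂ = ln(2)/0.00993
Step 3: t₁/₂ = 0.6931/0.00993 = 69.8 hr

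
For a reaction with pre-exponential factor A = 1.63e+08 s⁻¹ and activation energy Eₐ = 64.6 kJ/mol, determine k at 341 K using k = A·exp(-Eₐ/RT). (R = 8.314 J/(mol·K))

2.07e-02 s⁻¹

Step 1: Use the Arrhenius equation: k = A × exp(-Eₐ/RT)
Step 2: Convert Eₐ to J/mol: 64.6 kJ/mol = 64600 J/mol
Step 3: Calculate the exponent: -Eₐ/(RT) = -64600/(8.314 × 341) = -22.78600
Step 4: k = 1.63e+08 × exp(-22.78600)
Step 5: k = 1.63e+08 × 1.27106e-10 = 2.0718e-02 s⁻¹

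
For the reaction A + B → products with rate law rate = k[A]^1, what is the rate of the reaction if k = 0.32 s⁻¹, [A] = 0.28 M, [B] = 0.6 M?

0.0896 M/s

Step 1: The rate law is rate = k[A]^1
Step 2: Note that the rate does not depend on [B] (zero order in B).
Step 3: rate = 0.32 × (0.28)^1 = 0.0896 M/s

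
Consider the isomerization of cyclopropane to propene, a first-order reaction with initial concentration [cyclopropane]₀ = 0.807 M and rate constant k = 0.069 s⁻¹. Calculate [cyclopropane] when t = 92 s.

0.001412 M

Step 1: For a first-order reaction: [cyclopropane] = [cyclopropane]₀ × e^(-kt)
Step 2: [cyclopropane] = 0.807 × e^(-0.069 × 92)
Step 3: [cyclopropane] = 0.807 × e^(-6.348)
Step 4: [cyclopropane] = 0.807 × 0.00175024 = 0.001412 M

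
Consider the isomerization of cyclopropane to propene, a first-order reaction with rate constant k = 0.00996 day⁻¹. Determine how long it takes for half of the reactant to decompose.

69.59 day

Step 1: For a first-order reaction, t₁/₂ = ln(2)/k
Step 2: t₁/₂ = ln(2)/0.00996
Step 3: t₁/₂ = 0.6931/0.00996 = 69.59 day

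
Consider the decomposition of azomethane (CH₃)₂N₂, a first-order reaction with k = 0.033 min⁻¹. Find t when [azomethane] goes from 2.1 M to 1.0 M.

22.48 min

Step 1: For first-order: t = ln([azomethane]₀/[azomethane])/k
Step 2: t = ln(2.1/1.0)/0.033
Step 3: t = ln(2.1)/0.033
Step 4: t = 0.7419/0.033 = 22.48 min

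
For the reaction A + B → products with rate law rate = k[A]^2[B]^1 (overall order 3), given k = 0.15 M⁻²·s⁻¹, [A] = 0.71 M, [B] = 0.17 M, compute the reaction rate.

0.01285 M/s

Step 1: The rate law is rate = k[A]^2[B]^1, overall order = 2+1 = 3
Step 2: Substitute values: rate = 0.15 × (0.71)^2 × (0.17)^1
Step 3: rate = 0.15 × 0.5041 × 0.17 = 0.0128546 M/s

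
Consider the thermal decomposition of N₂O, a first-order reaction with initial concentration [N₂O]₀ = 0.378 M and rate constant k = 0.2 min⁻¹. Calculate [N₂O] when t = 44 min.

5.698e-05 M

Step 1: For a first-order reaction: [N₂O] = [N₂O]₀ × e^(-kt)
Step 2: [N₂O] = 0.378 × e^(-0.2 × 44)
Step 3: [N₂O] = 0.378 × e^(-8.8)
Step 4: [N₂O] = 0.378 × 0.000150733 = 5.698e-05 M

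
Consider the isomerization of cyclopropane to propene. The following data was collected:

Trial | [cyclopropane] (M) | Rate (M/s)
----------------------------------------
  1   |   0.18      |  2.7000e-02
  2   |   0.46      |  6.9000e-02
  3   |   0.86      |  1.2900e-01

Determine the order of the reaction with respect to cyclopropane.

first order (1)

Step 1: Compare trials to find order n where rate₂/rate₁ = ([cyclopropane]₂/[cyclopropane]₁)^n
Step 2: rate₂/rate₁ = 6.9000e-02/2.7000e-02 = 2.556
Step 3: [cyclopropane]₂/[cyclopropane]₁ = 0.46/0.18 = 2.556
Step 4: n = ln(2.556)/ln(2.556) = 1.00 ≈ 1
Step 5: The reaction is first order in cyclopropane.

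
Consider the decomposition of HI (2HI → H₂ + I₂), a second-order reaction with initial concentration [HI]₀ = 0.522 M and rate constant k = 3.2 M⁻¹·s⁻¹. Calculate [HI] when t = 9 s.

0.03256 M

Step 1: For a second-order reaction: 1/[HI] = 1/[HI]₀ + kt
Step 2: 1/[HI] = 1/0.522 + 3.2 × 9
Step 3: 1/[HI] = 1.916 + 28.8 = 30.72
Step 4: [HI] = 1/30.72 = 0.03256 M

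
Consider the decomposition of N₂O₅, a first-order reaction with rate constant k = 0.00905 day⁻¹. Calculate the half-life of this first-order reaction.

76.59 day

Step 1: For a first-order reaction, t₁/₂ = ln(2)/k
Step 2: t₁/₂ = ln(2)/0.00905
Step 3: t₁/₂ = 0.6931/0.00905 = 76.59 day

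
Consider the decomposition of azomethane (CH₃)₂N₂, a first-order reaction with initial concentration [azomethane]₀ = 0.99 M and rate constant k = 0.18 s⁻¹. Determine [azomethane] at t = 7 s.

0.2808 M

Step 1: For a first-order reaction: [azomethane] = [azomethane]₀ × e^(-kt)
Step 2: [azomethane] = 0.99 × e^(-0.18 × 7)
Step 3: [azomethane] = 0.99 × e^(-1.26)
Step 4: [azomethane] = 0.99 × 0.283654 = 0.2808 M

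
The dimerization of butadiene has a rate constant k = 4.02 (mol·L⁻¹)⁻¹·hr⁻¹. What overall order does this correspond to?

second order (2)

Step 1: The units of k for an nth-order reaction are (concentration)^(1-n)·(time)⁻¹.
Step 2: Here k has units (mol·L⁻¹)⁻¹·hr⁻¹, so the concentration exponent is -1.
Step 3: 1 - n = -1 ⇒ n = 2. The reaction is second order.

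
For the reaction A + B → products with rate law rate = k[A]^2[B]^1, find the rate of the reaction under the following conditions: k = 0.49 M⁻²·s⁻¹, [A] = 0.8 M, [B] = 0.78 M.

0.2446 M/s

Step 1: The rate law is rate = k[A]^2[B]^1
Step 2: Substitute: rate = 0.49 × (0.8)^2 × (0.78)^1
Step 3: rate = 0.49 × 0.64 × 0.78 = 0.244608 M/s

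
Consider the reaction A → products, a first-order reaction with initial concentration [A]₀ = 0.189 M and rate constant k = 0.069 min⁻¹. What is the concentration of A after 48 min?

0.006888 M

Step 1: For a first-order reaction: [A] = [A]₀ × e^(-kt)
Step 2: [A] = 0.189 × e^(-0.069 × 48)
Step 3: [A] = 0.189 × e^(-3.312)
Step 4: [A] = 0.189 × 0.0364432 = 0.006888 M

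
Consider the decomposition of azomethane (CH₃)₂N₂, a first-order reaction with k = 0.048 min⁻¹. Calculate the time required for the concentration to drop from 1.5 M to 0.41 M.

27.02 min

Step 1: For first-order: t = ln([azomethane]₀/[azomethane])/k
Step 2: t = ln(1.5/0.41)/0.048
Step 3: t = ln(3.659)/0.048
Step 4: t = 1.297/0.048 = 27.02 min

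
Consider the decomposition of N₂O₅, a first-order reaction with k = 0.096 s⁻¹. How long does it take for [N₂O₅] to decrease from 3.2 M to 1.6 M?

7.22 s

Step 1: For first-order: t = ln([N₂O₅]₀/[N₂O₅])/k
Step 2: t = ln(3.2/1.6)/0.096
Step 3: t = ln(2)/0.096
Step 4: t = 0.6931/0.096 = 7.22 s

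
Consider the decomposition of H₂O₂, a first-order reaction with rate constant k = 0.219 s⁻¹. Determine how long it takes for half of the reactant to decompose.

3.165 s

Step 1: For a first-order reaction, t₁/₂ = ln(2)/k
Step 2: t₁/₂ = ln(2)/0.219
Step 3: t₁/₂ = 0.6931/0.219 = 3.165 s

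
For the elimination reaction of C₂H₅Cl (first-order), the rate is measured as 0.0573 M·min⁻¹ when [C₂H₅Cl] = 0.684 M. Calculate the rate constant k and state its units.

0.08377 min⁻¹

Step 1: rate = k[C₂H₅Cl]^1, so k = rate / [C₂H₅Cl]^1.
Step 2: k = 0.0573 / (0.684)^1 = 0.0573 / 0.684.
Step 3: k = 0.08377 min⁻¹.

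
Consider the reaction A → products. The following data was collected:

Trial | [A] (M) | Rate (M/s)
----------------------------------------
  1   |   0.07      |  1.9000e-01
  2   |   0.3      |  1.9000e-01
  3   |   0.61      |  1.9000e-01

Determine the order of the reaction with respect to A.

zeroth order (0)

Step 1: Compare trials - when concentration changes, rate stays constant.
Step 2: rate₂/rate₁ = 1.9000e-01/1.9000e-01 = 1
Step 3: [A]₂/[A]₁ = 0.3/0.07 = 4.286
Step 4: Since rate ratio ≈ (conc ratio)^0, the reaction is zeroth order.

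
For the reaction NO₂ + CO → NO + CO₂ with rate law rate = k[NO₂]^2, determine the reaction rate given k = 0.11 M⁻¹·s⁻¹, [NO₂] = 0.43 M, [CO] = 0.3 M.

0.02034 M/s

Step 1: The rate law is rate = k[NO₂]^2
Step 2: Note that the rate does not depend on [CO] (zero order in CO).
Step 3: rate = 0.11 × (0.43)^2 = 0.020339 M/s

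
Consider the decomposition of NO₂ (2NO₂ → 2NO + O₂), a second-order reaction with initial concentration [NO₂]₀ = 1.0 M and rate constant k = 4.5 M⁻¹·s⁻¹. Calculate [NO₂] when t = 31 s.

0.007117 M

Step 1: For a second-order reaction: 1/[NO₂] = 1/[NO₂]₀ + kt
Step 2: 1/[NO₂] = 1/1.0 + 4.5 × 31
Step 3: 1/[NO₂] = 1 + 139.5 = 140.5
Step 4: [NO₂] = 1/140.5 = 0.007117 M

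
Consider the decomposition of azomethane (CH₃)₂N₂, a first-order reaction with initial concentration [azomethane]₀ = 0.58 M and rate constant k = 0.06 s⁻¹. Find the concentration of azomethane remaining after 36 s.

0.06689 M

Step 1: For a first-order reaction: [azomethane] = [azomethane]₀ × e^(-kt)
Step 2: [azomethane] = 0.58 × e^(-0.06 × 36)
Step 3: [azomethane] = 0.58 × e^(-2.16)
Step 4: [azomethane] = 0.58 × 0.115325 = 0.06689 M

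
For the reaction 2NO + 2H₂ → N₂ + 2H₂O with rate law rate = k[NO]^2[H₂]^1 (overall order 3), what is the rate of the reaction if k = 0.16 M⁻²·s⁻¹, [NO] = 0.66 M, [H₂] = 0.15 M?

0.01045 M/s

Step 1: The rate law is rate = k[NO]^2[H₂]^1, overall order = 2+1 = 3
Step 2: Substitute values: rate = 0.16 × (0.66)^2 × (0.15)^1
Step 3: rate = 0.16 × 0.4356 × 0.15 = 0.0104544 M/s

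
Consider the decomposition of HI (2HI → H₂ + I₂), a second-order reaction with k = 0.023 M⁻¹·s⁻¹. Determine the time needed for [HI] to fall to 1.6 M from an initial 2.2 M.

7.411 s

Step 1: For second-order: t = (1/[HI] - 1/[HI]₀)/k
Step 2: t = (1/1.6 - 1/2.2)/0.023
Step 3: t = (0.625 - 0.4545)/0.023
Step 4: t = 0.1705/0.023 = 7.411 s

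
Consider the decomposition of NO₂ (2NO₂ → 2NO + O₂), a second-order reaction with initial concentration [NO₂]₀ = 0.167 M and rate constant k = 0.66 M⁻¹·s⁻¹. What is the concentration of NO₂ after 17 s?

0.05811 M

Step 1: For a second-order reaction: 1/[NO₂] = 1/[NO₂]₀ + kt
Step 2: 1/[NO₂] = 1/0.167 + 0.66 × 17
Step 3: 1/[NO₂] = 5.988 + 11.22 = 17.21
Step 4: [NO₂] = 1/17.21 = 0.05811 M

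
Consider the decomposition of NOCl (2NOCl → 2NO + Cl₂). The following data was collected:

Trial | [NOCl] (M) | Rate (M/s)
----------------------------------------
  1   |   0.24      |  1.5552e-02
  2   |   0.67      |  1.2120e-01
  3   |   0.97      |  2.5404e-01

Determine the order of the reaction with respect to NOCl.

second order (2)

Step 1: Compare trials to find order n where rate₂/rate₁ = ([NOCl]₂/[NOCl]₁)^n
Step 2: rate₂/rate₁ = 1.2120e-01/1.5552e-02 = 7.793
Step 3: [NOCl]₂/[NOCl]₁ = 0.67/0.24 = 2.792
Step 4: n = ln(7.793)/ln(2.792) = 2.00 ≈ 2
Step 5: The reaction is second order in NOCl.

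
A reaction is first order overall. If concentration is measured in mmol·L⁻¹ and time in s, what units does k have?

s⁻¹

Step 1: For overall order n, rate = k × (concentration)^n.
Step 2: Rate has units mmol·L⁻¹·s⁻¹; concentration term has units (mmol·L⁻¹)^1.
Step 3: k = rate / (concentration)^n, so units of k = (mmol·L⁻¹)^(1-1)·s⁻¹ = s⁻¹.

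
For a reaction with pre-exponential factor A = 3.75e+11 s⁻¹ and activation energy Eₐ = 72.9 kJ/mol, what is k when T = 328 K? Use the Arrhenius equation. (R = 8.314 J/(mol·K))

9.21e-01 s⁻¹

Step 1: Use the Arrhenius equation: k = A × exp(-Eₐ/RT)
Step 2: Convert Eₐ to J/mol: 72.9 kJ/mol = 72900 J/mol
Step 3: Calculate the exponent: -Eₐ/(RT) = -72900/(8.314 × 328) = -26.73275
Step 4: k = 3.75e+11 × exp(-26.73275)
Step 5: k = 3.75e+11 × 2.45535e-12 = 9.2076e-01 s⁻¹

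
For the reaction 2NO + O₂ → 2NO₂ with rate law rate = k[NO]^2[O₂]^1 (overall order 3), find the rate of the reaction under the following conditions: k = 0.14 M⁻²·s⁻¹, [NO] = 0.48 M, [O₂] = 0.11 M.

0.003548 M/s

Step 1: The rate law is rate = k[NO]^2[O₂]^1, overall order = 2+1 = 3
Step 2: Substitute values: rate = 0.14 × (0.48)^2 × (0.11)^1
Step 3: rate = 0.14 × 0.2304 × 0.11 = 0.00354816 M/s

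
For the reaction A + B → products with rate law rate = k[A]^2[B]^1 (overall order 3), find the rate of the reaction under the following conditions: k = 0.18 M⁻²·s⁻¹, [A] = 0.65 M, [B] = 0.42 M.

0.03194 M/s

Step 1: The rate law is rate = k[A]^2[B]^1, overall order = 2+1 = 3
Step 2: Substitute values: rate = 0.18 × (0.65)^2 × (0.42)^1
Step 3: rate = 0.18 × 0.4225 × 0.42 = 0.031941 M/s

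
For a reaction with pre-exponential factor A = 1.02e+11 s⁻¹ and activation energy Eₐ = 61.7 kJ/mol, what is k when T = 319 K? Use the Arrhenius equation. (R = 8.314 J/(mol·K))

8.04e+00 s⁻¹

Step 1: Use the Arrhenius equation: k = A × exp(-Eₐ/RT)
Step 2: Convert Eₐ to J/mol: 61.7 kJ/mol = 61700 J/mol
Step 3: Calculate the exponent: -Eₐ/(RT) = -61700/(8.314 × 319) = -23.26400
Step 4: k = 1.02e+11 × exp(-23.26400)
Step 5: k = 1.02e+11 × 7.88085e-11 = 8.0385e+00 s⁻¹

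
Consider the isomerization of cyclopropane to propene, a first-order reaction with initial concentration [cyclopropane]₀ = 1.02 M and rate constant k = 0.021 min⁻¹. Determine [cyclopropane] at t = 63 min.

0.2717 M

Step 1: For a first-order reaction: [cyclopropane] = [cyclopropane]₀ × e^(-kt)
Step 2: [cyclopropane] = 1.02 × e^(-0.021 × 63)
Step 3: [cyclopropane] = 1.02 × e^(-1.323)
Step 4: [cyclopropane] = 1.02 × 0.266335 = 0.2717 M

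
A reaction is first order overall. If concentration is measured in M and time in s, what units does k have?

s⁻¹

Step 1: For overall order n, rate = k × (concentration)^n.
Step 2: Rate has units M·s⁻¹; concentration term has units M^1.
Step 3: k = rate / (concentration)^n, so units of k = M^(1-1)·s⁻¹ = s⁻¹.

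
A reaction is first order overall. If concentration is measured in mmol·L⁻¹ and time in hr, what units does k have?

hr⁻¹

Step 1: For overall order n, rate = k × (concentration)^n.
Step 2: Rate has units mmol·L⁻¹·hr⁻¹; concentration term has units (mmol·L⁻¹)^1.
Step 3: k = rate / (concentration)^n, so units of k = (mmol·L⁻¹)^(1-1)·hr⁻¹ = hr⁻¹.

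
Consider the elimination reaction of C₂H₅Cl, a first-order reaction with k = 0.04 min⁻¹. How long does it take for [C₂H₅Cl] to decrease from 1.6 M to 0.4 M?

34.66 min

Step 1: For first-order: t = ln([C₂H₅Cl]₀/[C₂H₅Cl])/k
Step 2: t = ln(1.6/0.4)/0.04
Step 3: t = ln(4)/0.04
Step 4: t = 1.386/0.04 = 34.66 min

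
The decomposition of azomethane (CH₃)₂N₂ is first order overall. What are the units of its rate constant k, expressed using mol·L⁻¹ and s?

s⁻¹

Step 1: For overall order n, rate = k × (concentration)^n.
Step 2: Rate has units mol·L⁻¹·s⁻¹; concentration term has units (mol·L⁻¹)^1.
Step 3: k = rate / (concentration)^n, so units of k = (mol·L⁻¹)^(1-1)·s⁻¹ = s⁻¹.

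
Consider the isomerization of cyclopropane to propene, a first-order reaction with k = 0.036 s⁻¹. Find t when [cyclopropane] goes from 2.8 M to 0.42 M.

52.7 s

Step 1: For first-order: t = ln([cyclopropane]₀/[cyclopropane])/k
Step 2: t = ln(2.8/0.42)/0.036
Step 3: t = ln(6.667)/0.036
Step 4: t = 1.897/0.036 = 52.7 s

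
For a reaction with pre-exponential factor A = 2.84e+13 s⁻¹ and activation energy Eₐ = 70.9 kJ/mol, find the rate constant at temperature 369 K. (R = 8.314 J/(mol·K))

2.61e+03 s⁻¹

Step 1: Use the Arrhenius equation: k = A × exp(-Eₐ/RT)
Step 2: Convert Eₐ to J/mol: 70.9 kJ/mol = 70900 J/mol
Step 3: Calculate the exponent: -Eₐ/(RT) = -70900/(8.314 × 369) = -23.11053
Step 4: k = 2.84e+13 × exp(-23.11053)
Step 5: k = 2.84e+13 × 9.18807e-11 = 2.6094e+03 s⁻¹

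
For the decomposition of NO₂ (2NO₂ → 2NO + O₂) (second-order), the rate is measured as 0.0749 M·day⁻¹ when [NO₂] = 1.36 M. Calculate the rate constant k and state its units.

0.0405 M⁻¹·day⁻¹

Step 1: rate = k[NO₂]^2, so k = rate / [NO₂]^2.
Step 2: k = 0.0749 / (1.36)^2 = 0.0749 / 1.85.
Step 3: k = 0.0405 M⁻¹·day⁻¹.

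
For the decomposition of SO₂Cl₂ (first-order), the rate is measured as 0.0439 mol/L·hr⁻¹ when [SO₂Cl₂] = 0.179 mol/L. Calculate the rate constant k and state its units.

0.2453 hr⁻¹

Step 1: rate = k[SO₂Cl₂]^1, so k = rate / [SO₂Cl₂]^1.
Step 2: k = 0.0439 / (0.179)^1 = 0.0439 / 0.179.
Step 3: k = 0.2453 hr⁻¹.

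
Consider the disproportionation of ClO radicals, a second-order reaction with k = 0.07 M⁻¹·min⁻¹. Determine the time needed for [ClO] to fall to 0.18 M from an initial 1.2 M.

67.46 min

Step 1: For second-order: t = (1/[ClO] - 1/[ClO]₀)/k
Step 2: t = (1/0.18 - 1/1.2)/0.07
Step 3: t = (5.556 - 0.8333)/0.07
Step 4: t = 4.722/0.07 = 67.46 min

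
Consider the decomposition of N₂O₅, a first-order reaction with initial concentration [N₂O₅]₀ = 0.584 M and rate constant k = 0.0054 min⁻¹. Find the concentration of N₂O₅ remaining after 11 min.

0.5503 M

Step 1: For a first-order reaction: [N₂O₅] = [N₂O₅]₀ × e^(-kt)
Step 2: [N₂O₅] = 0.584 × e^(-0.0054 × 11)
Step 3: [N₂O₅] = 0.584 × e^(-0.0594)
Step 4: [N₂O₅] = 0.584 × 0.94233 = 0.5503 M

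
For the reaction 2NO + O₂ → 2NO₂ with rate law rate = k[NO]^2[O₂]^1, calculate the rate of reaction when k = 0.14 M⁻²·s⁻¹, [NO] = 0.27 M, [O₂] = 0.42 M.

0.004287 M/s

Step 1: The rate law is rate = k[NO]^2[O₂]^1
Step 2: Substitute: rate = 0.14 × (0.27)^2 × (0.42)^1
Step 3: rate = 0.14 × 0.0729 × 0.42 = 0.00428652 M/s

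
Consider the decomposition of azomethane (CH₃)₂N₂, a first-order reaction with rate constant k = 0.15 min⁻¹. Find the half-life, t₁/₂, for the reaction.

4.621 min

Step 1: For a first-order reaction, t₁/₂ = ln(2)/k
Step 2: t₁/₂ = ln(2)/0.15
Step 3: t₁/₂ = 0.6931/0.15 = 4.621 min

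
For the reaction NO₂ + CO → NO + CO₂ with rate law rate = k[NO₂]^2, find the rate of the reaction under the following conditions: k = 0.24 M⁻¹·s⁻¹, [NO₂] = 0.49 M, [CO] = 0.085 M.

0.05762 M/s

Step 1: The rate law is rate = k[NO₂]^2
Step 2: Note that the rate does not depend on [CO] (zero order in CO).
Step 3: rate = 0.24 × (0.49)^2 = 0.057624 M/s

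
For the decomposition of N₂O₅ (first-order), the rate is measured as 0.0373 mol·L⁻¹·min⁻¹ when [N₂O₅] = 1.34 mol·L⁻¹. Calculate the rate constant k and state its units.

0.02784 min⁻¹

Step 1: rate = k[N₂O₅]^1, so k = rate / [N₂O₅]^1.
Step 2: k = 0.0373 / (1.34)^1 = 0.0373 / 1.34.
Step 3: k = 0.02784 min⁻¹.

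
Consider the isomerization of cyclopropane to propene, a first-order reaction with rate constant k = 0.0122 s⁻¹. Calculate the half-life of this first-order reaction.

56.82 s

Step 1: For a first-order reaction, t₁/₂ = ln(2)/k
Step 2: t₁/₂ = ln(2)/0.0122
Step 3: t₁/₂ = 0.6931/0.0122 = 56.82 s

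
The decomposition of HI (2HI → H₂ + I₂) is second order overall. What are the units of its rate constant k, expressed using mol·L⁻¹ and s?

(mol·L⁻¹)⁻¹·s⁻¹

Step 1: For overall order n, rate = k × (concentration)^n.
Step 2: Rate has units mol·L⁻¹·s⁻¹; concentration term has units (mol·L⁻¹)^2.
Step 3: k = rate / (concentration)^n, so units of k = (mol·L⁻¹)^(1-2)·s⁻¹ = (mol·L⁻¹)⁻¹·s⁻¹.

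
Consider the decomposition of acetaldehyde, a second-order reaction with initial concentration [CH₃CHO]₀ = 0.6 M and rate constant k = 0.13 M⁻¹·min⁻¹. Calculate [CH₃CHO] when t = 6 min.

0.4087 M

Step 1: For a second-order reaction: 1/[CH₃CHO] = 1/[CH₃CHO]₀ + kt
Step 2: 1/[CH₃CHO] = 1/0.6 + 0.13 × 6
Step 3: 1/[CH₃CHO] = 1.667 + 0.78 = 2.447
Step 4: [CH₃CHO] = 1/2.447 = 0.4087 M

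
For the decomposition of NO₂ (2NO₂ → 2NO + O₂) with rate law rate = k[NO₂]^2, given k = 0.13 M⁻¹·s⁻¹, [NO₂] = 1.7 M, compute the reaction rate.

0.3757 M/s

Step 1: Identify the rate law: rate = k[NO₂]^2
Step 2: Substitute values: rate = 0.13 × (1.7)^2
Step 3: Calculate: rate = 0.13 × 2.89 = 0.3757 M/s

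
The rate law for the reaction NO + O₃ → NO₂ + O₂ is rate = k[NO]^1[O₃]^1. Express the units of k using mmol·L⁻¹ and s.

(mmol·L⁻¹)⁻¹·s⁻¹

Step 1: Overall order = 1 + 1 = 2.
Step 2: rate has units mmol·L⁻¹·s⁻¹; [NO]^1[O₃]^1 has units (mmol·L⁻¹)^2.
Step 3: k = rate/([NO]^1[O₃]^1), so units of k = (mmol·L⁻¹)^(1-2)·s⁻¹ = (mmol·L⁻¹)⁻¹·s⁻¹.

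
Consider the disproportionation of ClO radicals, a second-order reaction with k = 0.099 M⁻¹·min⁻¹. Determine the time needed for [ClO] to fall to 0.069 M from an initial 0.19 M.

93.23 min

Step 1: For second-order: t = (1/[ClO] - 1/[ClO]₀)/k
Step 2: t = (1/0.069 - 1/0.19)/0.099
Step 3: t = (14.49 - 5.263)/0.099
Step 4: t = 9.23/0.099 = 93.23 min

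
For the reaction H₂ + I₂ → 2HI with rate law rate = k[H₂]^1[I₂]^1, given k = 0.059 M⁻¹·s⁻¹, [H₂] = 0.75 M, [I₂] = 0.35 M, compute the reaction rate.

0.01549 M/s

Step 1: The rate law is rate = k[H₂]^1[I₂]^1
Step 2: Substitute: rate = 0.059 × (0.75)^1 × (0.35)^1
Step 3: rate = 0.059 × 0.75 × 0.35 = 0.0154875 M/s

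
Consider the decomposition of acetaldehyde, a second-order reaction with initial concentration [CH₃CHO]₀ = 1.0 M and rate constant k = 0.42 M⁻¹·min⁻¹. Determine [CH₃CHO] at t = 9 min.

0.2092 M

Step 1: For a second-order reaction: 1/[CH₃CHO] = 1/[CH₃CHO]₀ + kt
Step 2: 1/[CH₃CHO] = 1/1.0 + 0.42 × 9
Step 3: 1/[CH₃CHO] = 1 + 3.78 = 4.78
Step 4: [CH₃CHO] = 1/4.78 = 0.2092 M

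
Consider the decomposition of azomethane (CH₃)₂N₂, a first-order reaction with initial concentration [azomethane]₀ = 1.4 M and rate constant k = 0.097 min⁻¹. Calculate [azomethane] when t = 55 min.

0.006748 M

Step 1: For a first-order reaction: [azomethane] = [azomethane]₀ × e^(-kt)
Step 2: [azomethane] = 1.4 × e^(-0.097 × 55)
Step 3: [azomethane] = 1.4 × e^(-5.335)
Step 4: [azomethane] = 1.4 × 0.00481991 = 0.006748 M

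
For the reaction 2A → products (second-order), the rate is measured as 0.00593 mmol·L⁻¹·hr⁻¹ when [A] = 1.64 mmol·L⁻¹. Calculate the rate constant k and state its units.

0.002205 (mmol·L⁻¹)⁻¹·hr⁻¹

Step 1: rate = k[A]^2, so k = rate / [A]^2.
Step 2: k = 0.00593 / (1.64)^2 = 0.00593 / 2.69.
Step 3: k = 0.002205 (mmol·L⁻¹)⁻¹·hr⁻¹.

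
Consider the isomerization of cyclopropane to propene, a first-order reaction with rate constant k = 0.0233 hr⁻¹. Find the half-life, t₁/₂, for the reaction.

29.75 hr

Step 1: For a first-order reaction, t₁/₂ = ln(2)/k
Step 2: t₁/₂ = ln(2)/0.0233
Step 3: t₁/₂ = 0.6931/0.0233 = 29.75 hr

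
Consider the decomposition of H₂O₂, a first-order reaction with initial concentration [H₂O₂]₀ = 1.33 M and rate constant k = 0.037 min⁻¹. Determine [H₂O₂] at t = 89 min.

0.0494 M

Step 1: For a first-order reaction: [H₂O₂] = [H₂O₂]₀ × e^(-kt)
Step 2: [H₂O₂] = 1.33 × e^(-0.037 × 89)
Step 3: [H₂O₂] = 1.33 × e^(-3.293)
Step 4: [H₂O₂] = 1.33 × 0.0371423 = 0.0494 M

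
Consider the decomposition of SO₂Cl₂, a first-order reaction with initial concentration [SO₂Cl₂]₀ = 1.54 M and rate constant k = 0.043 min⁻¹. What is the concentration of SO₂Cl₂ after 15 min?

0.808 M

Step 1: For a first-order reaction: [SO₂Cl₂] = [SO₂Cl₂]₀ × e^(-kt)
Step 2: [SO₂Cl₂] = 1.54 × e^(-0.043 × 15)
Step 3: [SO₂Cl₂] = 1.54 × e^(-0.645)
Step 4: [SO₂Cl₂] = 1.54 × 0.524663 = 0.808 M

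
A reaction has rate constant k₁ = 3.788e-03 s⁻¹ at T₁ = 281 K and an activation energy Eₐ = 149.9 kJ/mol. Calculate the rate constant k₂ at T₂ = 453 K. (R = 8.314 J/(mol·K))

1.441e+08 s⁻¹

Step 1: Use the two-temperature Arrhenius form: ln(k₂/k₁) = -Eₐ/R × (1/T₂ - 1/T₁)
Step 2: Convert Eₐ to J/mol: 149.9 kJ/mol = 149900 J/mol
Step 3: 1/T₂ - 1/T₁ = 1/453 - 1/281 = -1.351213e-03 K⁻¹
Step 4: ln(k₂/k₁) = -149900/8.314 × -1.351213e-03 = 24.36214
Step 5: k₂ = k₁ × exp(24.36214) = 3.788e-03 × 3.80490e+10 = 1.441e+08 s⁻¹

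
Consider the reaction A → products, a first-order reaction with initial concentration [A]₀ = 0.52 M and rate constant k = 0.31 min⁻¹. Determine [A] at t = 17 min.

0.002675 M

Step 1: For a first-order reaction: [A] = [A]₀ × e^(-kt)
Step 2: [A] = 0.52 × e^(-0.31 × 17)
Step 3: [A] = 0.52 × e^(-5.27)
Step 4: [A] = 0.52 × 0.00514361 = 0.002675 M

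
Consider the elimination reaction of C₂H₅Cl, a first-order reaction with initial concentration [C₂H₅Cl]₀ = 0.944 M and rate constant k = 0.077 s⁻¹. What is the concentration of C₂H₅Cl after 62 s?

0.007974 M

Step 1: For a first-order reaction: [C₂H₅Cl] = [C₂H₅Cl]₀ × e^(-kt)
Step 2: [C₂H₅Cl] = 0.944 × e^(-0.077 × 62)
Step 3: [C₂H₅Cl] = 0.944 × e^(-4.774)
Step 4: [C₂H₅Cl] = 0.944 × 0.00844653 = 0.007974 M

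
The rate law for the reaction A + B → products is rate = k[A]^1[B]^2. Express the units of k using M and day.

M⁻²·day⁻¹

Step 1: Overall order = 1 + 2 = 3.
Step 2: rate has units M·day⁻¹; [A]^1[B]^2 has units M^3.
Step 3: k = rate/([A]^1[B]^2), so units of k = M^(1-3)·day⁻¹ = M⁻²·day⁻¹.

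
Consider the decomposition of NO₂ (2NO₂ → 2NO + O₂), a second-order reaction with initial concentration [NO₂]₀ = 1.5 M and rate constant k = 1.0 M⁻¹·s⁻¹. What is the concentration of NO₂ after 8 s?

0.1154 M

Step 1: For a second-order reaction: 1/[NO₂] = 1/[NO₂]₀ + kt
Step 2: 1/[NO₂] = 1/1.5 + 1.0 × 8
Step 3: 1/[NO₂] = 0.6667 + 8 = 8.667
Step 4: [NO₂] = 1/8.667 = 0.1154 M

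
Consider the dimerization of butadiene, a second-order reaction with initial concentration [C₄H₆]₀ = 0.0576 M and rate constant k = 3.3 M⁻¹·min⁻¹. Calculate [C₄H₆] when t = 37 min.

0.00717 M

Step 1: For a second-order reaction: 1/[C₄H₆] = 1/[C₄H₆]₀ + kt
Step 2: 1/[C₄H₆] = 1/0.0576 + 3.3 × 37
Step 3: 1/[C₄H₆] = 17.36 + 122.1 = 139.5
Step 4: [C₄H₆] = 1/139.5 = 0.00717 M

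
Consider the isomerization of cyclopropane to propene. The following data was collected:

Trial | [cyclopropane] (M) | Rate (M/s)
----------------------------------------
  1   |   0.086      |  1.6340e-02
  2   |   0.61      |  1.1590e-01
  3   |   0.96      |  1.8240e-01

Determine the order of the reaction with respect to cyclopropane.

first order (1)

Step 1: Compare trials to find order n where rate₂/rate₁ = ([cyclopropane]₂/[cyclopropane]₁)^n
Step 2: rate₂/rate₁ = 1.1590e-01/1.6340e-02 = 7.093
Step 3: [cyclopropane]₂/[cyclopropane]₁ = 0.61/0.086 = 7.093
Step 4: n = ln(7.093)/ln(7.093) = 1.00 ≈ 1
Step 5: The reaction is first order in cyclopropane.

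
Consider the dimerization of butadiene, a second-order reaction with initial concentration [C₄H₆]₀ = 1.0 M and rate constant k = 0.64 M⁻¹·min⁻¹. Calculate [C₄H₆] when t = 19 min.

0.07599 M

Step 1: For a second-order reaction: 1/[C₄H₆] = 1/[C₄H₆]₀ + kt
Step 2: 1/[C₄H₆] = 1/1.0 + 0.64 × 19
Step 3: 1/[C₄H₆] = 1 + 12.16 = 13.16
Step 4: [C₄H₆] = 1/13.16 = 0.07599 M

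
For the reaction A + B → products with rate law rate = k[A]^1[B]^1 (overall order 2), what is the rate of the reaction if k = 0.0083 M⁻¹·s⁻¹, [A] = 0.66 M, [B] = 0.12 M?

0.0006574 M/s

Step 1: The rate law is rate = k[A]^1[B]^1, overall order = 1+1 = 2
Step 2: Substitute values: rate = 0.0083 × (0.66)^1 × (0.12)^1
Step 3: rate = 0.0083 × 0.66 × 0.12 = 0.00065736 M/s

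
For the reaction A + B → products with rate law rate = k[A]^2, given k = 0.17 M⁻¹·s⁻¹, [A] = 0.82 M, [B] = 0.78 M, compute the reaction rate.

0.1143 M/s

Step 1: The rate law is rate = k[A]^2
Step 2: Note that the rate does not depend on [B] (zero order in B).
Step 3: rate = 0.17 × (0.82)^2 = 0.114308 M/s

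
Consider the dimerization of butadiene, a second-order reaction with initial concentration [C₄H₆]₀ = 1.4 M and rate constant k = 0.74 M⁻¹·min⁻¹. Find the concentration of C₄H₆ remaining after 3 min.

0.3408 M

Step 1: For a second-order reaction: 1/[C₄H₆] = 1/[C₄H₆]₀ + kt
Step 2: 1/[C₄H₆] = 1/1.4 + 0.74 × 3
Step 3: 1/[C₄H₆] = 0.7143 + 2.22 = 2.934
Step 4: [C₄H₆] = 1/2.934 = 0.3408 M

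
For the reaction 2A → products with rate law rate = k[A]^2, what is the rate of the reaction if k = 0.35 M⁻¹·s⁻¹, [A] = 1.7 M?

1.011 M/s

Step 1: Identify the rate law: rate = k[A]^2
Step 2: Substitute values: rate = 0.35 × (1.7)^2
Step 3: Calculate: rate = 0.35 × 2.89 = 1.0115 M/s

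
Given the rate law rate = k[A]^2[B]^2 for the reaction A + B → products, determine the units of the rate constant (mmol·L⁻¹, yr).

(mmol·L⁻¹)⁻³·yr⁻¹

Step 1: Overall order = 2 + 2 = 4.
Step 2: rate has units mmol·L⁻¹·yr⁻¹; [A]^2[B]^2 has units (mmol·L⁻¹)^4.
Step 3: k = rate/([A]^2[B]^2), so units of k = (mmol·L⁻¹)^(1-4)·yr⁻¹ = (mmol·L⁻¹)⁻³·yr⁻¹.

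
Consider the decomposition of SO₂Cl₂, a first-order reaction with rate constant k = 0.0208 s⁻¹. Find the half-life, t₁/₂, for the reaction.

33.32 s

Step 1: For a first-order reaction, t₁/₂ = ln(2)/k
Step 2: t₁/₂ = ln(2)/0.0208
Step 3: t₁/₂ = 0.6931/0.0208 = 33.32 s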